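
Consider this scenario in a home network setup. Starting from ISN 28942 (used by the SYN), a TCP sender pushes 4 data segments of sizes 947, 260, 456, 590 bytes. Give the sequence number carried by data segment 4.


The SYN occupies sequence number ISN = 28942, so the first data byte is ISN + 1 = 28943.
SEQ of data segment i = (ISN + 1) + sum of payload sizes of segments 1..i-1.
Segment 1: SEQ = 28943, payload = 947 bytes
Segment 2: SEQ = 29890, payload = 260 bytes
Segment 3: SEQ = 30150, payload = 456 bytes
Segment 4: SEQ = 30606, payload = 590 bytes
SEQ of segment 4 = 28943 + 947 + 260 + 456 = 30606

30606


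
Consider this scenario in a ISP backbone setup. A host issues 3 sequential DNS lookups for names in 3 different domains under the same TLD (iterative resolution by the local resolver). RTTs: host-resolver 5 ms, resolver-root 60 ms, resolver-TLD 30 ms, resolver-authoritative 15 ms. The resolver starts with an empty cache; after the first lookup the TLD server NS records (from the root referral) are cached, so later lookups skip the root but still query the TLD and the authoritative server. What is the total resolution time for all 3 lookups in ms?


Lookup 1 (cold cache): local + root + TLD + auth = 5 + 60 + 30 + 15 = 110 ms
Lookups 2..3 (TLD NS cached -> skip root; new domain -> still ask TLD and auth): local + TLD + auth = 5 + 30 + 15 = 50 ms each
Remaining 2 lookups: 2 * 50 = 100 ms
Total = 110 + 100 = 210 ms

210


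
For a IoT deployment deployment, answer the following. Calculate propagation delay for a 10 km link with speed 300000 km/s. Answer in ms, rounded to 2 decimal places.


Given: distance = 10 km, speed = 300000 km/s
Delay = distance / speed = 10 / 300000 seconds
Delay in ms = 10 * 1000 / 300000
Delay = 0.0333 ms
Rounded to 2 dp = 0.03 ms

0.03


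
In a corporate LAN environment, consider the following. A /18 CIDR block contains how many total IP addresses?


Given: CIDR prefix /18
Host bits = 32 - 18 = 14
Total addresses = 2^14 = 16384

16384


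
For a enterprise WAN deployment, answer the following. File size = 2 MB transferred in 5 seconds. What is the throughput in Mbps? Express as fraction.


Given: file = 2 MB, time = 5 s
File in Mb = 2 * 8 = 16 Mb
Throughput = 16 / 5 Mbps
Throughput = 16/5 Mbps

16/5


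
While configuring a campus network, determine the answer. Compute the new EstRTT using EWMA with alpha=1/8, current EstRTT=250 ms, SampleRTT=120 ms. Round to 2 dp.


Given: EstRTT = 250 ms, SampleRTT = 120 ms, alpha = 1/8
New EstRTT = (1 - alpha) * EstRTT + alpha * SampleRTT
(7/8) * 250 = 218.75
(1/8) * 120 = 15
New EstRTT = 218.75 + 15 = 233.75 ms -> 233.75 ms (2 dp)

233.75


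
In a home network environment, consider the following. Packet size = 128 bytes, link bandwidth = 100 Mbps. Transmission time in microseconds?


Given: packet = 128 bytes, bandwidth = 100 Mbps
Packet in bits = 128 * 8 = 1024 bits
Bandwidth = 100 * 10^6 = 100000000 bps
Time = 1024 / 100000000 seconds
Time in us = 1024 * 10^6 / 100000000 = 10.24

10.24


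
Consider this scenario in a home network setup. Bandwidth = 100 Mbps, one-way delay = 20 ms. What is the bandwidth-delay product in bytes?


Given: bandwidth = 100 Mbps, delay = 20 ms
BDP in bits = 100 * 10^6 * 20 / 1000
BDP in bits = 2000000
BDP in bytes = 2000000 / 8 = 250000

250000


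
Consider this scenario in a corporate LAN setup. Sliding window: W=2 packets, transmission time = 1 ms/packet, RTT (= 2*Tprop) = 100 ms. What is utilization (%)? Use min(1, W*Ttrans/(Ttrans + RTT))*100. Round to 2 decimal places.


Given: W = 2, Ttrans = 1 ms, RTT = 100 ms (= 2 * Tprop, Tprop = 50 ms)
Cycle time = Ttrans + RTT = 1 + 100 = 101 ms (first packet sent until its ACK returns)
W * Ttrans = 2 * 1 = 2 ms of sending per cycle
W * Ttrans / (Ttrans + RTT) = 2 / 101 = 0.019802
U = min(1, 0.019802) = 0.019802
U% = 1.98%

1.98


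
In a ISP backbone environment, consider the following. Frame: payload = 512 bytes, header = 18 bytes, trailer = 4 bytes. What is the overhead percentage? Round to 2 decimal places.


Given: payload = 512 B, header = 18 B, trailer = 4 B
Overhead bytes = header + trailer = 18 + 4 = 22
Total frame = payload + overhead = 512 + 22 = 534
Overhead % = 22 / 534 * 100 = 4.1199% -> 4.12% (2 dp)

4.12


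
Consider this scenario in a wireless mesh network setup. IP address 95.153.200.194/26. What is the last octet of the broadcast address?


Given: IP = 95.153.200.194, prefix = /26
Host bits = 32 - 26 = 6
Network last octet = 194 AND mask = 192
Host part size = 2^6 - 1 = 63
Broadcast last octet = 192 OR 63 = 255

255


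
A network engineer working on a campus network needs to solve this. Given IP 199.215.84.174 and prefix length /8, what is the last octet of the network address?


Given: IP = 199.215.84.174, prefix = /8
Subnet mask = 255.0.0.0
Last octet of IP: 174
Last octet of mask: 0
Network last octet = 174 AND 0 = 0

0


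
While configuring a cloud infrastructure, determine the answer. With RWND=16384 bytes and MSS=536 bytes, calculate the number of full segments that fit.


Given: RWND = 16384 bytes, MSS = 536 bytes
Full segments = floor(RWND / MSS)
Full segments = floor(16384 / 536)
Full segments = floor(30.5672) = 30

30


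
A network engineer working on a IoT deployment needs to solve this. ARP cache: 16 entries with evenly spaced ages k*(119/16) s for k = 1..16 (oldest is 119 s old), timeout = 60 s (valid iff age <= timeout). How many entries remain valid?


Ages are k * 119/16 s for k = 1..16 (spacing = 7.4375 s).
Entry k is valid iff k * 119/16 <= 60 iff k <= 16 * 60 / 119 = 8.0672
n_valid = floor(8.0672) = 8
(n_stale = 16 - 8 = 8)

8


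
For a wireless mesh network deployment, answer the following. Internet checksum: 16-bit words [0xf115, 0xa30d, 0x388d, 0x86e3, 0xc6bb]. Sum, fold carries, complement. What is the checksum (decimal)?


Given words: [0xf115, 0xa30d, 0x388d, 0x86e3, 0xc6bb]
Step 1: Sum all words
Raw sum = 61717 + 41741 + 14477 + 34531 + 50875 = 203341
Step 2: Fold carry: (6733 + 3) = 6736
One's complement = ~6736 & 0xFFFF = 58799

58799


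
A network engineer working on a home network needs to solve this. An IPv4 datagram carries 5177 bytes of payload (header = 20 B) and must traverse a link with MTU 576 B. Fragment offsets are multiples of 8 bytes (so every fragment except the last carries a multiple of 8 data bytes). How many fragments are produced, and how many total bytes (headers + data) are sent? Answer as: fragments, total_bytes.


Max data per non-final fragment = floor((MTU - header)/8)*8 = floor((576 - 20)/8)*8 = floor(556/8)*8 = 552 B
Final fragment needs no 8-byte alignment: it can carry up to MTU - header = 556 B
Non-final fragments needed = ceil((payload - 556) / 552) = ceil(4621/552) = ceil(8.3714) = 9
Number of fragments = 9 + 1 = 10
Fragment sizes (data): 9 * 552 B + 209 B (last, 209 <= 556 OK)
Total bytes sent = payload + n_frags * header = 5177 + 10*20 = 5177 + 200 = 5377 B

10, 5377


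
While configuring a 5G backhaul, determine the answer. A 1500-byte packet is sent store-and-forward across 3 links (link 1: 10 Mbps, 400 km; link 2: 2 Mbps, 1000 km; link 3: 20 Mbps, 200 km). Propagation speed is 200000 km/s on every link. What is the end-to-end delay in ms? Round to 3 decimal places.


Packet = 1500 bytes = 12000 bits. Store-and-forward: sum (t_trans + t_prop) per link.
Link 1: t_trans = 12000/(10*10^6) s = 1.2000 ms; t_prop = 400/200000 s = 2.0000 ms; subtotal = 3.2000 ms
Link 2: t_trans = 12000/(2*10^6) s = 6.0000 ms; t_prop = 1000/200000 s = 5.0000 ms; subtotal = 11.0000 ms
Link 3: t_trans = 12000/(20*10^6) s = 0.6000 ms; t_prop = 200/200000 s = 1.0000 ms; subtotal = 1.6000 ms
End-to-end = 3.2000 + 11.0000 + 1.6000 = 15.8000 ms -> 15.800 ms (3 dp)

15.800


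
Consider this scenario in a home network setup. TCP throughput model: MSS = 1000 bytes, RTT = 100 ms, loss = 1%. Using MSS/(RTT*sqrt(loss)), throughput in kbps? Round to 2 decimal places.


Given: MSS = 1000 bytes, RTT = 100 ms, loss = 1%
RTT in seconds = 100 / 1000 = 0.1
Loss rate = 1% = 0.01
sqrt(loss) = sqrt(0.01) = 0.1
Throughput (bytes/s) = 1000 / (0.1 * 0.1) = 100000.0000
Throughput (kbps) = 100000.0000 * 8 / 1000 = 800.000000 -> 800.00 kbps (2 dp)

800.00


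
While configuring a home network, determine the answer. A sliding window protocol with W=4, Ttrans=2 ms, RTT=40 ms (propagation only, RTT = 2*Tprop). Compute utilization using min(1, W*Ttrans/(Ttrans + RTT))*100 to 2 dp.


Given: W = 4, Ttrans = 2 ms, RTT = 40 ms (= 2 * Tprop, Tprop = 20 ms)
Cycle time = Ttrans + RTT = 2 + 40 = 42 ms (first packet sent until its ACK returns)
W * Ttrans = 4 * 2 = 8 ms of sending per cycle
W * Ttrans / (Ttrans + RTT) = 8 / 42 = 0.190476
U = min(1, 0.190476) = 0.190476
U% = 19.05%

19.05


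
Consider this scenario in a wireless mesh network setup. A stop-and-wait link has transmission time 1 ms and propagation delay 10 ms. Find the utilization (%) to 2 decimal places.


Given: Ttrans = 1 ms, Tprop = 10 ms
RTT = 2 * Tprop = 2 * 10 = 20 ms
U = Ttrans / (Ttrans + RTT)
U = 1 / (1 + 20)
U = 1 / 21 = 0.047619
U% = 4.76%

4.76


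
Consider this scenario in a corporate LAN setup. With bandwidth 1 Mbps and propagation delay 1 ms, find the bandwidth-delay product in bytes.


Given: bandwidth = 1 Mbps, delay = 1 ms
BDP in bits = 1 * 10^6 * 1 / 1000
BDP in bits = 1000
BDP in bytes = 1000 / 8 = 125

125


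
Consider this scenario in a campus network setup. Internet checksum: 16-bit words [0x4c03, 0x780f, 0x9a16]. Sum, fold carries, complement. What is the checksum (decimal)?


Given words: [0x4c03, 0x780f, 0x9a16]
Step 1: Sum all words
Raw sum = 19459 + 30735 + 39446 = 89640
Step 2: Fold carry: (24104 + 1) = 24105
One's complement = ~24105 & 0xFFFF = 41430

41430


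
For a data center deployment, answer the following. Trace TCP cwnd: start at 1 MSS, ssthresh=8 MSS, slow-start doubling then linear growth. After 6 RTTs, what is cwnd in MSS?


RTT 0: cwnd = 1 MSS (initial)
RTT 1: cwnd = 2 MSS (slow start, doubled)
RTT 2: cwnd = 4 MSS (slow start, doubled)
RTT 3: cwnd = 8 MSS (slow start, doubled)
RTT 4: cwnd = 9 MSS (congestion avoidance, +1)
RTT 5: cwnd = 10 MSS (congestion avoidance, +1)
RTT 6: cwnd = 11 MSS (congestion avoidance, +1)

11


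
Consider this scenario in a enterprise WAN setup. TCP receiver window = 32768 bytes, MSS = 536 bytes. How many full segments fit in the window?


Given: RWND = 32768 bytes, MSS = 536 bytes
Full segments = floor(RWND / MSS)
Full segments = floor(32768 / 536)
Full segments = floor(61.1343) = 61

61


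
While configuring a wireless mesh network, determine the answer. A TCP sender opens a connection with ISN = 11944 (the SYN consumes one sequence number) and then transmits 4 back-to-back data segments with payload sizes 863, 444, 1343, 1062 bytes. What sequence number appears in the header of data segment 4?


The SYN occupies sequence number ISN = 11944, so the first data byte is ISN + 1 = 11945.
SEQ of data segment i = (ISN + 1) + sum of payload sizes of segments 1..i-1.
Segment 1: SEQ = 11945, payload = 863 bytes
Segment 2: SEQ = 12808, payload = 444 bytes
Segment 3: SEQ = 13252, payload = 1343 bytes
Segment 4: SEQ = 14595, payload = 1062 bytes
SEQ of segment 4 = 11945 + 863 + 444 + 1343 = 14595

14595


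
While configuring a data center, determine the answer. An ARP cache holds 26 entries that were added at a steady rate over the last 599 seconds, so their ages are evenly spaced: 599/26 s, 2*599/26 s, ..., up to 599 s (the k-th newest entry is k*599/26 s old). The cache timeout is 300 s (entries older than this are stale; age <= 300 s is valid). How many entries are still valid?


Ages are k * 599/26 s for k = 1..26 (spacing = 23.0385 s).
Entry k is valid iff k * 599/26 <= 300 iff k <= 26 * 300 / 599 = 13.0217
n_valid = floor(13.0217) = 13
(n_stale = 26 - 13 = 13)

13


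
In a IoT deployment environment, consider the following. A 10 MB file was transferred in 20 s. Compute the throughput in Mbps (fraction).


Given: file = 10 MB, time = 20 s
File in Mb = 10 * 8 = 80 Mb
Throughput = 80 / 20 Mbps
Throughput = 4 Mbps

4


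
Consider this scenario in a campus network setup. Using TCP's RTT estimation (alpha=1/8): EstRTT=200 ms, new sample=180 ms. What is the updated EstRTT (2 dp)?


Given: EstRTT = 200 ms, SampleRTT = 180 ms, alpha = 1/8
New EstRTT = (1 - alpha) * EstRTT + alpha * SampleRTT
(7/8) * 200 = 175
(1/8) * 180 = 22.5
New EstRTT = 175 + 22.5 = 197.5 ms -> 197.50 ms (2 dp)

197.50


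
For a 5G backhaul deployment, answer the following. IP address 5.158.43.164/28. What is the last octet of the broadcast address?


Given: IP = 5.158.43.164, prefix = /28
Host bits = 32 - 28 = 4
Network last octet = 164 AND mask = 160
Host part size = 2^4 - 1 = 15
Broadcast last octet = 160 OR 15 = 175

175


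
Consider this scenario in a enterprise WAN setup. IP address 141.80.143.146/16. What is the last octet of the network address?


Given: IP = 141.80.143.146, prefix = /16
Subnet mask = 255.255.0.0
Last octet of IP: 146
Last octet of mask: 0
Network last octet = 146 AND 0 = 0

0


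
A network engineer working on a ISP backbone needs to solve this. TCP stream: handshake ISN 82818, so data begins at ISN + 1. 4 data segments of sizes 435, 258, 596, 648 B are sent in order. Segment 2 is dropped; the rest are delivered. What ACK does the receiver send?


SYN uses sequence number 82818; first data byte = ISN + 1 = 82819.
Segment 1: SEQ = 82819, len = 435 B, covers [82819, 83253]
Segment 2: SEQ = 83254, len = 258 B, covers [83254, 83511] [LOST]
Segment 3: SEQ = 83512, len = 596 B, covers [83512, 84107]
Segment 4: SEQ = 84108, len = 648 B, covers [84108, 84755]
In-order data received: bytes [82819, 83253] (segments 1..1).
Segment 2 missing -> gap begins at byte 83254; later segments buffered out of order.
Cumulative ACK = next expected in-order byte = 82819 + 435 = 83254

83254


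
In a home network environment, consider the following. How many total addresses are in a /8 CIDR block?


Given: CIDR prefix /8
Host bits = 32 - 8 = 24
Total addresses = 2^24 = 16777216

16777216


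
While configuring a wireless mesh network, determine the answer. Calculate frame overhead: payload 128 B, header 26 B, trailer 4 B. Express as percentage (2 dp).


Given: payload = 128 B, header = 26 B, trailer = 4 B
Overhead bytes = header + trailer = 26 + 4 = 30
Total frame = payload + overhead = 128 + 30 = 158
Overhead % = 30 / 158 * 100 = 18.9873% -> 18.99% (2 dp)

18.99


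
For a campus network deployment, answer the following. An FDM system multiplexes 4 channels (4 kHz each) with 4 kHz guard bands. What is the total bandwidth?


Given: 4 channels, 4 kHz each, guard = 4 kHz
Channel bandwidth = 4 * 4 = 16 kHz
Guard bands = 3 gaps * 4 kHz = 12 kHz
Total = 16 + 12 = 28 kHz

28


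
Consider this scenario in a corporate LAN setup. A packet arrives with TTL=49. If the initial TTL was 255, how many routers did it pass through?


Given: initial TTL = 255, received TTL = 49
Hops = initial TTL - received TTL
Hops = 255 - 49 = 206

206


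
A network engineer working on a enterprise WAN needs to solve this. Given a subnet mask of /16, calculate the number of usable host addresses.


Given: subnet mask /16
Host bits = 32 - 16 = 16
Total addresses = 2^16 = 65536
Usable hosts = 65536 - 2 (network + broadcast) = 65534

65534


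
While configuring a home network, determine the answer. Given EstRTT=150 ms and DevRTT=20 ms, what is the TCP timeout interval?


Given: EstRTT = 150 ms, DevRTT = 20 ms
Timeout = EstRTT + 4 * DevRTT
4 * DevRTT = 4 * 20 = 80
Timeout = 150 + 80 = 230 ms

230


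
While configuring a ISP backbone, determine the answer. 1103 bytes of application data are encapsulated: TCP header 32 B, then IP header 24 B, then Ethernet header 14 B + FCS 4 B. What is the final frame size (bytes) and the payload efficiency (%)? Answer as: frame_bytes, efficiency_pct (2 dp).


TCP segment = 1103 + 32 = 1135 B
IP packet = 1135 + 24 = 1159 B
Ethernet frame = 1159 + 14 + 4 = 1177 B
Efficiency = app / frame = 1103 / 1177 = 0.937128 = 93.7128% -> 93.71% (2 dp)

1177, 93.71


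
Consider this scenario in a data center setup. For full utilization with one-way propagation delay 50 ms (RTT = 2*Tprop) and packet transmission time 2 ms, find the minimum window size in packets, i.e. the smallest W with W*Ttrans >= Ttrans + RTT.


Given: Ttrans = 2 ms, RTT = 100 ms (= 2 * Tprop, Tprop = 50 ms)
Time until first ACK returns = Ttrans + RTT = 2 + 100 = 102 ms
Need W * Ttrans >= Ttrans + RTT  ->  W >= (Ttrans + RTT) / Ttrans
(Ttrans + RTT) / Ttrans = 102 / 2 = 51
W_min = ceil(51) = 51

51


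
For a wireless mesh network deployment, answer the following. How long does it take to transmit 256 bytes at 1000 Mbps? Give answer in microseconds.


Given: packet = 256 bytes, bandwidth = 1000 Mbps
Packet in bits = 256 * 8 = 2048 bits
Bandwidth = 1000 * 10^6 = 1000000000 bps
Time = 2048 / 1000000000 seconds
Time in us = 2048 * 10^6 / 1000000000 = 2.048

2.048


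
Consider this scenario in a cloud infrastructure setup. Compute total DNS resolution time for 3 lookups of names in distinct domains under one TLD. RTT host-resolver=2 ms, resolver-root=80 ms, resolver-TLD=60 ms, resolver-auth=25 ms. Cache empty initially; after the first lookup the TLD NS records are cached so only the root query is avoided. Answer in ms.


Lookup 1 (cold cache): local + root + TLD + auth = 2 + 80 + 60 + 25 = 167 ms
Lookups 2..3 (TLD NS cached -> skip root; new domain -> still ask TLD and auth): local + TLD + auth = 2 + 60 + 25 = 87 ms each
Remaining 2 lookups: 2 * 87 = 174 ms
Total = 167 + 174 = 341 ms

341


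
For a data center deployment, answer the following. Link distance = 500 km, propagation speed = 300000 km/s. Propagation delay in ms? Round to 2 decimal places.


Given: distance = 500 km, speed = 300000 km/s
Delay = distance / speed = 500 / 300000 seconds
Delay in ms = 500 * 1000 / 300000
Delay = 1.6667 ms
Rounded to 2 dp = 1.67 ms

1.67


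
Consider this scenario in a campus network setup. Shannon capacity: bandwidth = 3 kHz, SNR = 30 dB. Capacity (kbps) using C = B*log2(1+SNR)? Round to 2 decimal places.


Given: B = 3 kHz, SNR = 30 dB
SNR linear = 10^(30/10) = 1000
1 + SNR = 1001
log2(1001) = 9.9672262588
C = 3 * 1000 * 9.9672262588 = 29901.6788 bps
C = 29.901679 kbps -> 29.90 kbps (2 dp)

29.90


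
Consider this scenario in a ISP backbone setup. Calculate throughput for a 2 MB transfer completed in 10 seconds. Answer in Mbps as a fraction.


Given: file = 2 MB, time = 10 s
File in Mb = 2 * 8 = 16 Mb
Throughput = 16 / 10 Mbps
Throughput = 8/5 Mbps

8/5


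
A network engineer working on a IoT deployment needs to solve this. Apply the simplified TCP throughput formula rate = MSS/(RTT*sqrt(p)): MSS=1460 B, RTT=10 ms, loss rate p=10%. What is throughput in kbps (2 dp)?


Given: MSS = 1460 bytes, RTT = 10 ms, loss = 10%
RTT in seconds = 10 / 1000 = 0.01
Loss rate = 10% = 0.1
sqrt(loss) = sqrt(0.1) = 0.316227766017
Throughput (bytes/s) = 1460 / (0.01 * 0.316227766017) = 461692.5384
Throughput (kbps) = 461692.5384 * 8 / 1000 = 3693.540307 -> 3693.54 kbps (2 dp)

3693.54


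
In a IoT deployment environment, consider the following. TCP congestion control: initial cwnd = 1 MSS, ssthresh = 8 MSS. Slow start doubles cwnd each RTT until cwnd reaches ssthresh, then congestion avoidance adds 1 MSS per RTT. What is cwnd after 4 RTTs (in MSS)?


RTT 0: cwnd = 1 MSS (initial)
RTT 1: cwnd = 2 MSS (slow start, doubled)
RTT 2: cwnd = 4 MSS (slow start, doubled)
RTT 3: cwnd = 8 MSS (slow start, doubled)
RTT 4: cwnd = 9 MSS (congestion avoidance, +1)

9


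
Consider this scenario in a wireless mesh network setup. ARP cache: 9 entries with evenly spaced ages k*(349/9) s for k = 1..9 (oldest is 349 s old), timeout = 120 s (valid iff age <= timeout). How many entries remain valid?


Ages are k * 349/9 s for k = 1..9 (spacing = 38.7778 s).
Entry k is valid iff k * 349/9 <= 120 iff k <= 9 * 120 / 349 = 3.0946
n_valid = floor(3.0946) = 3
(n_stale = 9 - 3 = 6)

3


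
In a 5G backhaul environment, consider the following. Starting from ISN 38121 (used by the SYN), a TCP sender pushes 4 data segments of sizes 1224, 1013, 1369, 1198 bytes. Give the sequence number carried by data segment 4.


The SYN occupies sequence number ISN = 38121, so the first data byte is ISN + 1 = 38122.
SEQ of data segment i = (ISN + 1) + sum of payload sizes of segments 1..i-1.
Segment 1: SEQ = 38122, payload = 1224 bytes
Segment 2: SEQ = 39346, payload = 1013 bytes
Segment 3: SEQ = 40359, payload = 1369 bytes
Segment 4: SEQ = 41728, payload = 1198 bytes
SEQ of segment 4 = 38122 + 1224 + 1013 + 1369 = 41728

41728


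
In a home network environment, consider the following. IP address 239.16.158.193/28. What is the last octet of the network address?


Given: IP = 239.16.158.193, prefix = /28
Subnet mask = 255.255.255.240
Last octet of IP: 193
Last octet of mask: 240
Network last octet = 193 AND 240 = 192

192


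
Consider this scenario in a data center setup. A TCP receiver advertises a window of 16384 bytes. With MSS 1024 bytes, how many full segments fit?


Given: RWND = 16384 bytes, MSS = 1024 bytes
Full segments = floor(RWND / MSS)
Full segments = floor(16384 / 1024)
Full segments = floor(16.0) = 16

16


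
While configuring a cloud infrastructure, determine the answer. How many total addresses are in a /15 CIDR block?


Given: CIDR prefix /15
Host bits = 32 - 15 = 17
Total addresses = 2^17 = 131072

131072


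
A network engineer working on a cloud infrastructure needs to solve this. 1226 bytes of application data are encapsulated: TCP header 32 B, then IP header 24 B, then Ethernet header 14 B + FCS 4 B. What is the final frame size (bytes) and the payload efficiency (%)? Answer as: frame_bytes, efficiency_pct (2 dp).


TCP segment = 1226 + 32 = 1258 B
IP packet = 1258 + 24 = 1282 B
Ethernet frame = 1282 + 14 + 4 = 1300 B
Efficiency = app / frame = 1226 / 1300 = 0.943077 = 94.3077% -> 94.31% (2 dp)

1300, 94.31


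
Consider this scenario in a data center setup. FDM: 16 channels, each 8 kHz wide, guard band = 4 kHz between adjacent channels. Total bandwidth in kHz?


Given: 16 channels, 8 kHz each, guard = 4 kHz
Channel bandwidth = 16 * 8 = 128 kHz
Guard bands = 15 gaps * 4 kHz = 60 kHz
Total = 128 + 60 = 188 kHz

188


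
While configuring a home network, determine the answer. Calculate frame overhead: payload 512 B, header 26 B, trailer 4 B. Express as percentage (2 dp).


Given: payload = 512 B, header = 26 B, trailer = 4 B
Overhead bytes = header + trailer = 26 + 4 = 30
Total frame = payload + overhead = 512 + 30 = 542
Overhead % = 30 / 542 * 100 = 5.5351% -> 5.54% (2 dp)

5.54


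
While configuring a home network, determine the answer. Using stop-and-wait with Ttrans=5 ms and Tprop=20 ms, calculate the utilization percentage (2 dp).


Given: Ttrans = 5 ms, Tprop = 20 ms
RTT = 2 * Tprop = 2 * 20 = 40 ms
U = Ttrans / (Ttrans + RTT)
U = 5 / (5 + 40)
U = 5 / 45 = 0.111111
U% = 11.11%

11.11


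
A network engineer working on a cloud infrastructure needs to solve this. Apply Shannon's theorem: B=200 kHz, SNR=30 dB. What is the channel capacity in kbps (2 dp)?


Given: B = 200 kHz, SNR = 30 dB
SNR linear = 10^(30/10) = 1000
1 + SNR = 1001
log2(1001) = 9.9672262588
C = 200 * 1000 * 9.9672262588 = 1993445.2518 bps
C = 1993.445252 kbps -> 1993.45 kbps (2 dp)

1993.45


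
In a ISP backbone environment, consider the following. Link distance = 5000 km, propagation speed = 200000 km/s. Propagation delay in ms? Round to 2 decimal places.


Given: distance = 5000 km, speed = 200000 km/s
Delay = distance / speed = 5000 / 200000 seconds
Delay in ms = 5000 * 1000 / 200000
Delay = 25.0000 ms
Rounded to 2 dp = 25.00 ms

25.00


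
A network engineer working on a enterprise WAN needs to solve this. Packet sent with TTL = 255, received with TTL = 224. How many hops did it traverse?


Given: initial TTL = 255, received TTL = 224
Hops = initial TTL - received TTL
Hops = 255 - 224 = 31

31


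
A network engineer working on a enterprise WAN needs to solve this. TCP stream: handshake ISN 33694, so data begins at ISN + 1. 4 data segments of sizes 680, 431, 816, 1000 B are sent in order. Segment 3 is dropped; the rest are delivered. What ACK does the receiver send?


SYN uses sequence number 33694; first data byte = ISN + 1 = 33695.
Segment 1: SEQ = 33695, len = 680 B, covers [33695, 34374]
Segment 2: SEQ = 34375, len = 431 B, covers [34375, 34805]
Segment 3: SEQ = 34806, len = 816 B, covers [34806, 35621] [LOST]
Segment 4: SEQ = 35622, len = 1000 B, covers [35622, 36621]
In-order data received: bytes [33695, 34805] (segments 1..2).
Segment 3 missing -> gap begins at byte 34806; later segments buffered out of order.
Cumulative ACK = next expected in-order byte = 33695 + 680 + 431 = 34806

34806


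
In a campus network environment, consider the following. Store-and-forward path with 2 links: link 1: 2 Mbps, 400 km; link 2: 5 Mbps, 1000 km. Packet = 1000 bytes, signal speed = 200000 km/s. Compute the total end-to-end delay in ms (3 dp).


Packet = 1000 bytes = 8000 bits. Store-and-forward: sum (t_trans + t_prop) per link.
Link 1: t_trans = 8000/(2*10^6) s = 4.0000 ms; t_prop = 400/200000 s = 2.0000 ms; subtotal = 6.0000 ms
Link 2: t_trans = 8000/(5*10^6) s = 1.6000 ms; t_prop = 1000/200000 s = 5.0000 ms; subtotal = 6.6000 ms
End-to-end = 6.0000 + 6.6000 = 12.6000 ms -> 12.600 ms (3 dp)

12.600


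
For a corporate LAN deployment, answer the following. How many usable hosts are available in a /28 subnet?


Given: subnet mask /28
Host bits = 32 - 28 = 4
Total addresses = 2^4 = 16
Usable hosts = 16 - 2 (network + broadcast) = 14

14


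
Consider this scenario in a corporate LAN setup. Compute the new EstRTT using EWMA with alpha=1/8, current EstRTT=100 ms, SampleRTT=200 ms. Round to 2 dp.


Given: EstRTT = 100 ms, SampleRTT = 200 ms, alpha = 1/8
New EstRTT = (1 - alpha) * EstRTT + alpha * SampleRTT
(7/8) * 100 = 87.5
(1/8) * 200 = 25
New EstRTT = 87.5 + 25 = 112.5 ms -> 112.50 ms (2 dp)

112.50


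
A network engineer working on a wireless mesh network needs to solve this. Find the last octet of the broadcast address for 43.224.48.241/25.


Given: IP = 43.224.48.241, prefix = /25
Host bits = 32 - 25 = 7
Network last octet = 241 AND mask = 128
Host part size = 2^7 - 1 = 127
Broadcast last octet = 128 OR 127 = 255

255


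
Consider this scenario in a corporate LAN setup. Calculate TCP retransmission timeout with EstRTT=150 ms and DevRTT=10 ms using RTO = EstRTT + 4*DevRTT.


Given: EstRTT = 150 ms, DevRTT = 10 ms
Timeout = EstRTT + 4 * DevRTT
4 * DevRTT = 4 * 10 = 40
Timeout = 150 + 40 = 190 ms

190


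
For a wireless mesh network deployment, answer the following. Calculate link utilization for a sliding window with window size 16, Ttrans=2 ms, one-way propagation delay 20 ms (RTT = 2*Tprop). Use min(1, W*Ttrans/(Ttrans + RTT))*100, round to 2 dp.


Given: W = 16, Ttrans = 2 ms, RTT = 40 ms (= 2 * Tprop, Tprop = 20 ms)
Cycle time = Ttrans + RTT = 2 + 40 = 42 ms (first packet sent until its ACK returns)
W * Ttrans = 16 * 2 = 32 ms of sending per cycle
W * Ttrans / (Ttrans + RTT) = 32 / 42 = 0.761905
U = min(1, 0.761905) = 0.761905
U% = 76.19%

76.19


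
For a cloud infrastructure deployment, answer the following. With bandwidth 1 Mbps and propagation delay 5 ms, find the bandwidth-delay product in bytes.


Given: bandwidth = 1 Mbps, delay = 5 ms
BDP in bits = 1 * 10^6 * 5 / 1000
BDP in bits = 5000
BDP in bytes = 5000 / 8 = 625

625


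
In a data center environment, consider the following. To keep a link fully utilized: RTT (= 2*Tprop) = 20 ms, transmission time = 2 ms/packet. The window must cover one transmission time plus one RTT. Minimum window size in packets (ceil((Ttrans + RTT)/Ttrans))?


Given: Ttrans = 2 ms, RTT = 20 ms (= 2 * Tprop, Tprop = 10 ms)
Time until first ACK returns = Ttrans + RTT = 2 + 20 = 22 ms
Need W * Ttrans >= Ttrans + RTT  ->  W >= (Ttrans + RTT) / Ttrans
(Ttrans + RTT) / Ttrans = 22 / 2 = 11
W_min = ceil(11) = 11

11


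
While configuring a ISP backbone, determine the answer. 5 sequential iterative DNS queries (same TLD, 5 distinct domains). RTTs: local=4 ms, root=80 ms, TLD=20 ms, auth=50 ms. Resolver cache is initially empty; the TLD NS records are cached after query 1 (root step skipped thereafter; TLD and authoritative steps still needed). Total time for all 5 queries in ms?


Lookup 1 (cold cache): local + root + TLD + auth = 4 + 80 + 20 + 50 = 154 ms
Lookups 2..5 (TLD NS cached -> skip root; new domain -> still ask TLD and auth): local + TLD + auth = 4 + 20 + 50 = 74 ms each
Remaining 4 lookups: 4 * 74 = 296 ms
Total = 154 + 296 = 450 ms

450


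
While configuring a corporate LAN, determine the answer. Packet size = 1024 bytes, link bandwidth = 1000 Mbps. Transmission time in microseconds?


Given: packet = 1024 bytes, bandwidth = 1000 Mbps
Packet in bits = 1024 * 8 = 8192 bits
Bandwidth = 1000 * 10^6 = 1000000000 bps
Time = 8192 / 1000000000 seconds
Time in us = 8192 * 10^6 / 1000000000 = 8.192

8.192


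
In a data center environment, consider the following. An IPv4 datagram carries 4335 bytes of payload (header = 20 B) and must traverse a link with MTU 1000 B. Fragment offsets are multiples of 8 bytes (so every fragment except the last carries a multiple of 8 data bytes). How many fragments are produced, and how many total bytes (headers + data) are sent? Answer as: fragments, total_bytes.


Max data per non-final fragment = floor((MTU - header)/8)*8 = floor((1000 - 20)/8)*8 = floor(980/8)*8 = 976 B
Final fragment needs no 8-byte alignment: it can carry up to MTU - header = 980 B
Non-final fragments needed = ceil((payload - 980) / 976) = ceil(3355/976) = ceil(3.4375) = 4
Number of fragments = 4 + 1 = 5
Fragment sizes (data): 4 * 976 B + 431 B (last, 431 <= 980 OK)
Total bytes sent = payload + n_frags * header = 4335 + 5*20 = 4335 + 100 = 4435 B

5, 4435


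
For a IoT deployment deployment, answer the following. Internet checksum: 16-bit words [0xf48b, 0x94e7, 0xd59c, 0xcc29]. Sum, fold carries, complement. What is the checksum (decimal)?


Given words: [0xf48b, 0x94e7, 0xd59c, 0xcc29]
Step 1: Sum all words
Raw sum = 62603 + 38119 + 54684 + 52265 = 207671
Step 2: Fold carry: (11063 + 3) = 11066
One's complement = ~11066 & 0xFFFF = 54469

54469


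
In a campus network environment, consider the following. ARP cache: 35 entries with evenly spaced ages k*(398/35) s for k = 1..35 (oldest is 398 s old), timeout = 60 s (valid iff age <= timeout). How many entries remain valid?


Ages are k * 398/35 s for k = 1..35 (spacing = 11.3714 s).
Entry k is valid iff k * 398/35 <= 60 iff k <= 35 * 60 / 398 = 5.2764
n_valid = floor(5.2764) = 5
(n_stale = 35 - 5 = 30)

5


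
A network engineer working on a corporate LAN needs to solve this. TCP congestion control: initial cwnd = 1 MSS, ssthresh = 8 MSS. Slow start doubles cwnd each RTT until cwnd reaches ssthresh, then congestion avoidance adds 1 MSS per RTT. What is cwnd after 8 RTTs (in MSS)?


RTT 0: cwnd = 1 MSS (initial)
RTT 1: cwnd = 2 MSS (slow start, doubled)
RTT 2: cwnd = 4 MSS (slow start, doubled)
RTT 3: cwnd = 8 MSS (slow start, doubled)
RTT 4: cwnd = 9 MSS (congestion avoidance, +1)
RTT 5: cwnd = 10 MSS (congestion avoidance, +1)
RTT 6: cwnd = 11 MSS (congestion avoidance, +1)
RTT 7: cwnd = 12 MSS (congestion avoidance, +1)
RTT 8: cwnd = 13 MSS (congestion avoidance, +1)

13


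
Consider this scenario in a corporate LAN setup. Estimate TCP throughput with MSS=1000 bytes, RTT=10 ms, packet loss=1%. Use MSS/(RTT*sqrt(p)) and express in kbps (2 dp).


Given: MSS = 1000 bytes, RTT = 10 ms, loss = 1%
RTT in seconds = 10 / 1000 = 0.01
Loss rate = 1% = 0.01
sqrt(loss) = sqrt(0.01) = 0.1
Throughput (bytes/s) = 1000 / (0.01 * 0.1) = 1000000.0000
Throughput (kbps) = 1000000.0000 * 8 / 1000 = 8000.000000 -> 8000.00 kbps (2 dp)

8000.00


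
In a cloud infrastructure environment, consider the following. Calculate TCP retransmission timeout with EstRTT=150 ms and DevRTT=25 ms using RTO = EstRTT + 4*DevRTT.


Given: EstRTT = 150 ms, DevRTT = 25 ms
Timeout = EstRTT + 4 * DevRTT
4 * DevRTT = 4 * 25 = 100
Timeout = 150 + 100 = 250 ms

250


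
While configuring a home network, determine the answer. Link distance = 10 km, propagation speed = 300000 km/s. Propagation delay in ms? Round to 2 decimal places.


Given: distance = 10 km, speed = 300000 km/s
Delay = distance / speed = 10 / 300000 seconds
Delay in ms = 10 * 1000 / 300000
Delay = 0.0333 ms
Rounded to 2 dp = 0.03 ms

0.03


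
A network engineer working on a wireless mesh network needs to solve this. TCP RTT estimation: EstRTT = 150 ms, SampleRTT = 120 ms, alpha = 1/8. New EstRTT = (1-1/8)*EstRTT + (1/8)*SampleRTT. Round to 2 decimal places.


Given: EstRTT = 150 ms, SampleRTT = 120 ms, alpha = 1/8
New EstRTT = (1 - alpha) * EstRTT + alpha * SampleRTT
(7/8) * 150 = 131.25
(1/8) * 120 = 15
New EstRTT = 131.25 + 15 = 146.25 ms -> 146.25 ms (2 dp)

146.25


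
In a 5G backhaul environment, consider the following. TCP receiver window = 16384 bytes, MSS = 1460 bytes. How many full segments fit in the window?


Given: RWND = 16384 bytes, MSS = 1460 bytes
Full segments = floor(RWND / MSS)
Full segments = floor(16384 / 1460)
Full segments = floor(11.2219) = 11

11


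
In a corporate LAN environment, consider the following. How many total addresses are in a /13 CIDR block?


Given: CIDR prefix /13
Host bits = 32 - 13 = 19
Total addresses = 2^19 = 524288

524288


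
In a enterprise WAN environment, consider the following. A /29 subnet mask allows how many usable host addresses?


Given: subnet mask /29
Host bits = 32 - 29 = 3
Total addresses = 2^3 = 8
Usable hosts = 8 - 2 (network + broadcast) = 6

6


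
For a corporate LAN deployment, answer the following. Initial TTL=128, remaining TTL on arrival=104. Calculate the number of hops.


Given: initial TTL = 128, received TTL = 104
Hops = initial TTL - received TTL
Hops = 128 - 104 = 24

24


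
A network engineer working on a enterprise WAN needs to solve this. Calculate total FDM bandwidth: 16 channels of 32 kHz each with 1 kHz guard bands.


Given: 16 channels, 32 kHz each, guard = 1 kHz
Channel bandwidth = 16 * 32 = 512 kHz
Guard bands = 15 gaps * 1 kHz = 15 kHz
Total = 512 + 15 = 527 kHz

527


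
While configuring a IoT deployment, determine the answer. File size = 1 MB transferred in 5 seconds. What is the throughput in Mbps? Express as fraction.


Given: file = 1 MB, time = 5 s
File in Mb = 1 * 8 = 8 Mb
Throughput = 8 / 5 Mbps
Throughput = 8/5 Mbps

8/5


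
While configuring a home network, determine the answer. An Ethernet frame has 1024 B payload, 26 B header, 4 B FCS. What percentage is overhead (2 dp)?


Given: payload = 1024 B, header = 26 B, trailer = 4 B
Overhead bytes = header + trailer = 26 + 4 = 30
Total frame = payload + overhead = 1024 + 30 = 1054
Overhead % = 30 / 1054 * 100 = 2.8463% -> 2.85% (2 dp)

2.85


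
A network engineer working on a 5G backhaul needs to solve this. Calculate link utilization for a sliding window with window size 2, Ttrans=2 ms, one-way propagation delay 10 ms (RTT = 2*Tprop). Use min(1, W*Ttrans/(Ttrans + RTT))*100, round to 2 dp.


Given: W = 2, Ttrans = 2 ms, RTT = 20 ms (= 2 * Tprop, Tprop = 10 ms)
Cycle time = Ttrans + RTT = 2 + 20 = 22 ms (first packet sent until its ACK returns)
W * Ttrans = 2 * 2 = 4 ms of sending per cycle
W * Ttrans / (Ttrans + RTT) = 4 / 22 = 0.181818
U = min(1, 0.181818) = 0.181818
U% = 18.18%

18.18


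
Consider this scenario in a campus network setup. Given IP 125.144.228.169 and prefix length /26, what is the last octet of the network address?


Given: IP = 125.144.228.169, prefix = /26
Subnet mask = 255.255.255.192
Last octet of IP: 169
Last octet of mask: 192
Network last octet = 169 AND 192 = 128

128


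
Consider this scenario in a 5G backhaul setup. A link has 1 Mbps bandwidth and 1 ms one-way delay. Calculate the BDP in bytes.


Given: bandwidth = 1 Mbps, delay = 1 ms
BDP in bits = 1 * 10^6 * 1 / 1000
BDP in bits = 1000
BDP in bytes = 1000 / 8 = 125

125


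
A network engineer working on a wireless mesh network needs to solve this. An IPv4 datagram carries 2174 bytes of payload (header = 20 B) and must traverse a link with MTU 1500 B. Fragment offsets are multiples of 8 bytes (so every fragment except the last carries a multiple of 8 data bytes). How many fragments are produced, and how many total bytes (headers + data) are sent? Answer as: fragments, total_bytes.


Max data per non-final fragment = floor((MTU - header)/8)*8 = floor((1500 - 20)/8)*8 = floor(1480/8)*8 = 1480 B
Final fragment needs no 8-byte alignment: it can carry up to MTU - header = 1480 B
Non-final fragments needed = ceil((payload - 1480) / 1480) = ceil(694/1480) = ceil(0.4689) = 1
Number of fragments = 1 + 1 = 2
Fragment sizes (data): 1 * 1480 B + 694 B (last, 694 <= 1480 OK)
Total bytes sent = payload + n_frags * header = 2174 + 2*20 = 2174 + 40 = 2214 B

2, 2214


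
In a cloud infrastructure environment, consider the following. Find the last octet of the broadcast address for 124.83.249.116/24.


Given: IP = 124.83.249.116, prefix = /24
Host bits = 32 - 24 = 8
Network last octet = 116 AND mask = 0
Host part size = 2^8 - 1 = 255
Broadcast last octet = 0 OR 255 = 255

255


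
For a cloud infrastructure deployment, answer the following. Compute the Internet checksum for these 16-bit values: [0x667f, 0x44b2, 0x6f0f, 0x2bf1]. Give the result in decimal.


Given words: [0x667f, 0x44b2, 0x6f0f, 0x2bf1]
Step 1: Sum all words
Raw sum = 26239 + 17586 + 28431 + 11249 = 83505
Step 2: Fold carry: (17969 + 1) = 17970
One's complement = ~17970 & 0xFFFF = 47565

47565


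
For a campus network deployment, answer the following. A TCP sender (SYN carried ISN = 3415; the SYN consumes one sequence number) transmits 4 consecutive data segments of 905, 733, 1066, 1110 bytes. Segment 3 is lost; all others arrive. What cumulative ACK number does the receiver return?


SYN uses sequence number 3415; first data byte = ISN + 1 = 3416.
Segment 1: SEQ = 3416, len = 905 B, covers [3416, 4320]
Segment 2: SEQ = 4321, len = 733 B, covers [4321, 5053]
Segment 3: SEQ = 5054, len = 1066 B, covers [5054, 6119] [LOST]
Segment 4: SEQ = 6120, len = 1110 B, covers [6120, 7229]
In-order data received: bytes [3416, 5053] (segments 1..2).
Segment 3 missing -> gap begins at byte 5054; later segments buffered out of order.
Cumulative ACK = next expected in-order byte = 3416 + 905 + 733 = 5054

5054


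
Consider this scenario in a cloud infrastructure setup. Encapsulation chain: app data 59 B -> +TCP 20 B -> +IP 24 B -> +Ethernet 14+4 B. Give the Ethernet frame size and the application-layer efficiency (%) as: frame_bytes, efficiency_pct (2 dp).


TCP segment = 59 + 20 = 79 B
IP packet = 79 + 24 = 103 B
Ethernet frame = 103 + 14 + 4 = 121 B
Efficiency = app / frame = 59 / 121 = 0.487603 = 48.7603% -> 48.76% (2 dp)

121, 48.76


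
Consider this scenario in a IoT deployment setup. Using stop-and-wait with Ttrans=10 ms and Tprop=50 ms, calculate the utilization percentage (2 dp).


Given: Ttrans = 10 ms, Tprop = 50 ms
RTT = 2 * Tprop = 2 * 50 = 100 ms
U = Ttrans / (Ttrans + RTT)
U = 10 / (10 + 100)
U = 10 / 110 = 0.090909
U% = 9.09%

9.09


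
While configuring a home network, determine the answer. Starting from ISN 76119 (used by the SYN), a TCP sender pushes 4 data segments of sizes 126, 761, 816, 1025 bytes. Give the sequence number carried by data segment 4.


The SYN occupies sequence number ISN = 76119, so the first data byte is ISN + 1 = 76120.
SEQ of data segment i = (ISN + 1) + sum of payload sizes of segments 1..i-1.
Segment 1: SEQ = 76120, payload = 126 bytes
Segment 2: SEQ = 76246, payload = 761 bytes
Segment 3: SEQ = 77007, payload = 816 bytes
Segment 4: SEQ = 77823, payload = 1025 bytes
SEQ of segment 4 = 76120 + 126 + 761 + 816 = 77823

77823
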